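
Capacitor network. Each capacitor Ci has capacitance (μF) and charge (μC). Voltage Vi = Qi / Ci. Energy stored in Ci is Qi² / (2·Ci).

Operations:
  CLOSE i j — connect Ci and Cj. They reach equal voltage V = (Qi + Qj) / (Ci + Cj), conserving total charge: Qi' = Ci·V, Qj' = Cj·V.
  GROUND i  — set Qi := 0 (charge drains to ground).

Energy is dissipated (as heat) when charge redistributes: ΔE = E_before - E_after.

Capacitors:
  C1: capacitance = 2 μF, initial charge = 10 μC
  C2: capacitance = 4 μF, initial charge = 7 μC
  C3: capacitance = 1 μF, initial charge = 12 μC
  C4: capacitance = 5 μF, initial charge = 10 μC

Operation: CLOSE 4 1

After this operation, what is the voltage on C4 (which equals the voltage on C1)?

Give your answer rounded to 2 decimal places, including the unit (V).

Initial: C1(2μF, Q=10μC, V=5.00V), C2(4μF, Q=7μC, V=1.75V), C3(1μF, Q=12μC, V=12.00V), C4(5μF, Q=10μC, V=2.00V)
Op 1: CLOSE 4-1: Q_total=20.00, C_total=7.00, V=2.86; Q4=14.29, Q1=5.71; dissipated=6.429

Answer: 2.86 V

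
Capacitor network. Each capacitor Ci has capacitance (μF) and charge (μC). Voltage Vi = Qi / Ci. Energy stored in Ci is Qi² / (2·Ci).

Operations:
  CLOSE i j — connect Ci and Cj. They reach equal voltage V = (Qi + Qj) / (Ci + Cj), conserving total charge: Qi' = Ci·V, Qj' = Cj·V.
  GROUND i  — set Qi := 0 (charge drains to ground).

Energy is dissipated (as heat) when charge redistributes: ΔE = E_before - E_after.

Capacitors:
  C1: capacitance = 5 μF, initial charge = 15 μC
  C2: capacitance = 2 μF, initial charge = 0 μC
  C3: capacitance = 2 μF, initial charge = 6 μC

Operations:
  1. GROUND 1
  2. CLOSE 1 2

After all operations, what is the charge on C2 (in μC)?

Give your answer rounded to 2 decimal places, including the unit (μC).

Initial: C1(5μF, Q=15μC, V=3.00V), C2(2μF, Q=0μC, V=0.00V), C3(2μF, Q=6μC, V=3.00V)
Op 1: GROUND 1: Q1=0; energy lost=22.500
Op 2: CLOSE 1-2: Q_total=0.00, C_total=7.00, V=0.00; Q1=0.00, Q2=0.00; dissipated=0.000
Final charges: Q1=0.00, Q2=0.00, Q3=6.00

Answer: 0.00 μC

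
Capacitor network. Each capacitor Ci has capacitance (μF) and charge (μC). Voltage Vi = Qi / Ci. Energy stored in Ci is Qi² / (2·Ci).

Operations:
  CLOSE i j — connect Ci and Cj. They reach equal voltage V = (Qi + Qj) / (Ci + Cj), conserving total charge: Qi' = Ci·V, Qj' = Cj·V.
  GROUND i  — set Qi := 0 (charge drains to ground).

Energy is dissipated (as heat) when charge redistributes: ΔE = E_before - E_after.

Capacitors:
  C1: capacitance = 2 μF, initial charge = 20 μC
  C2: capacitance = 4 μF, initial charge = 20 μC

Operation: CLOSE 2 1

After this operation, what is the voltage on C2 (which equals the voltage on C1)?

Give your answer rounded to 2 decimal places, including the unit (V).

Answer: 6.67 V

Derivation:
Initial: C1(2μF, Q=20μC, V=10.00V), C2(4μF, Q=20μC, V=5.00V)
Op 1: CLOSE 2-1: Q_total=40.00, C_total=6.00, V=6.67; Q2=26.67, Q1=13.33; dissipated=16.667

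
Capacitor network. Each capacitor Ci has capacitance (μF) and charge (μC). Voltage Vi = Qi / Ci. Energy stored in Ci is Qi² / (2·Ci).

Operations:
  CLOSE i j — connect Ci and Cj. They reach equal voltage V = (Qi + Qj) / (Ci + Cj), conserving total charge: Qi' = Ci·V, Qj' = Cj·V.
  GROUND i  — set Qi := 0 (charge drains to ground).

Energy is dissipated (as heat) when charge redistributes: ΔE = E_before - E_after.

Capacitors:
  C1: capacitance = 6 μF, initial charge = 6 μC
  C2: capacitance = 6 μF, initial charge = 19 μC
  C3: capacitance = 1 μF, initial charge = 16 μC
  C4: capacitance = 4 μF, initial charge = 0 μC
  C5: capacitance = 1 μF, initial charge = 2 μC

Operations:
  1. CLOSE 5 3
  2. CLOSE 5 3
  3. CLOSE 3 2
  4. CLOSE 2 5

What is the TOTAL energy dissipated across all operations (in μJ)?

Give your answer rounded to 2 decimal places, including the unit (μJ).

Initial: C1(6μF, Q=6μC, V=1.00V), C2(6μF, Q=19μC, V=3.17V), C3(1μF, Q=16μC, V=16.00V), C4(4μF, Q=0μC, V=0.00V), C5(1μF, Q=2μC, V=2.00V)
Op 1: CLOSE 5-3: Q_total=18.00, C_total=2.00, V=9.00; Q5=9.00, Q3=9.00; dissipated=49.000
Op 2: CLOSE 5-3: Q_total=18.00, C_total=2.00, V=9.00; Q5=9.00, Q3=9.00; dissipated=0.000
Op 3: CLOSE 3-2: Q_total=28.00, C_total=7.00, V=4.00; Q3=4.00, Q2=24.00; dissipated=14.583
Op 4: CLOSE 2-5: Q_total=33.00, C_total=7.00, V=4.71; Q2=28.29, Q5=4.71; dissipated=10.714
Total dissipated: 74.298 μJ

Answer: 74.30 μJ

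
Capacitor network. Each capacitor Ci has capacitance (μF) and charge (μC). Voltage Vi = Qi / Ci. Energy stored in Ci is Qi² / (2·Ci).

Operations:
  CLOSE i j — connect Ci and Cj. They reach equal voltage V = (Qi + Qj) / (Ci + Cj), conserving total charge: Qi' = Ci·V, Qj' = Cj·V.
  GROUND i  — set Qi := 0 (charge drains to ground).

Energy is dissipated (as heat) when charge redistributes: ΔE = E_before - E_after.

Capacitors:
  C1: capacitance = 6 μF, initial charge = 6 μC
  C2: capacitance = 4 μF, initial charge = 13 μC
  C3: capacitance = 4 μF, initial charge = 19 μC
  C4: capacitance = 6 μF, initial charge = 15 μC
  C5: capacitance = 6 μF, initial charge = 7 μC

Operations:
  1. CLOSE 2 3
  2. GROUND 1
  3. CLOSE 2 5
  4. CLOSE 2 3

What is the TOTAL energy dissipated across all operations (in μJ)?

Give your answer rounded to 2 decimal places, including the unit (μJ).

Answer: 17.77 μJ

Derivation:
Initial: C1(6μF, Q=6μC, V=1.00V), C2(4μF, Q=13μC, V=3.25V), C3(4μF, Q=19μC, V=4.75V), C4(6μF, Q=15μC, V=2.50V), C5(6μF, Q=7μC, V=1.17V)
Op 1: CLOSE 2-3: Q_total=32.00, C_total=8.00, V=4.00; Q2=16.00, Q3=16.00; dissipated=2.250
Op 2: GROUND 1: Q1=0; energy lost=3.000
Op 3: CLOSE 2-5: Q_total=23.00, C_total=10.00, V=2.30; Q2=9.20, Q5=13.80; dissipated=9.633
Op 4: CLOSE 2-3: Q_total=25.20, C_total=8.00, V=3.15; Q2=12.60, Q3=12.60; dissipated=2.890
Total dissipated: 17.773 μJ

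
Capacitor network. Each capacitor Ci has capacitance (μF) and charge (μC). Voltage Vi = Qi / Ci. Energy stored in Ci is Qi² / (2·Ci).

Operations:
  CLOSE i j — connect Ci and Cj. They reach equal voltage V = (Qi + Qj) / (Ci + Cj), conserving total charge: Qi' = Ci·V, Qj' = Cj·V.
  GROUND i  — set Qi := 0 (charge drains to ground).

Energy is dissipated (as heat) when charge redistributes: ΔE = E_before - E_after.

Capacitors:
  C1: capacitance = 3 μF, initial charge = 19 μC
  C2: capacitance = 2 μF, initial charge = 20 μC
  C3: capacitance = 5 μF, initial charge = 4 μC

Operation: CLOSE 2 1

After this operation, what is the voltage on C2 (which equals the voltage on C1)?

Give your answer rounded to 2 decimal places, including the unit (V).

Answer: 7.80 V

Derivation:
Initial: C1(3μF, Q=19μC, V=6.33V), C2(2μF, Q=20μC, V=10.00V), C3(5μF, Q=4μC, V=0.80V)
Op 1: CLOSE 2-1: Q_total=39.00, C_total=5.00, V=7.80; Q2=15.60, Q1=23.40; dissipated=8.067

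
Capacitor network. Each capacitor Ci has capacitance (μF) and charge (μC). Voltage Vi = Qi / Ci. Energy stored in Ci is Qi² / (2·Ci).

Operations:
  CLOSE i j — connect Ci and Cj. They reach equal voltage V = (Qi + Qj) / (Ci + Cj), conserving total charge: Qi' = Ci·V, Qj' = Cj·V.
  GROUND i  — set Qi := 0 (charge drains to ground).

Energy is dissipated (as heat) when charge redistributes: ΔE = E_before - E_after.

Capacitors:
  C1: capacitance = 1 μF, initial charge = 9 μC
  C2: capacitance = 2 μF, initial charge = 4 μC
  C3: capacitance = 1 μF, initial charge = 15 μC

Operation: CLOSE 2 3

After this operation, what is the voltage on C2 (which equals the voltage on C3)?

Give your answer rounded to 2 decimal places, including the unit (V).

Initial: C1(1μF, Q=9μC, V=9.00V), C2(2μF, Q=4μC, V=2.00V), C3(1μF, Q=15μC, V=15.00V)
Op 1: CLOSE 2-3: Q_total=19.00, C_total=3.00, V=6.33; Q2=12.67, Q3=6.33; dissipated=56.333

Answer: 6.33 V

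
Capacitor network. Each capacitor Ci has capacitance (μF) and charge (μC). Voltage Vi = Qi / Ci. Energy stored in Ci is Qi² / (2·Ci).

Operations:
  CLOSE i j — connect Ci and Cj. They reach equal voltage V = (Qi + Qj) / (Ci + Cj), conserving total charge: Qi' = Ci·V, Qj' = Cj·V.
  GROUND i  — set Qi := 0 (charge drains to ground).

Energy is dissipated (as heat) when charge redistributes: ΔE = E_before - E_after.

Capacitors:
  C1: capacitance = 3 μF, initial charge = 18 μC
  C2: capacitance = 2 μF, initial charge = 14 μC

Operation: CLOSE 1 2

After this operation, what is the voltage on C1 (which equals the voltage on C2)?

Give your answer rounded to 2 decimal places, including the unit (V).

Initial: C1(3μF, Q=18μC, V=6.00V), C2(2μF, Q=14μC, V=7.00V)
Op 1: CLOSE 1-2: Q_total=32.00, C_total=5.00, V=6.40; Q1=19.20, Q2=12.80; dissipated=0.600

Answer: 6.40 V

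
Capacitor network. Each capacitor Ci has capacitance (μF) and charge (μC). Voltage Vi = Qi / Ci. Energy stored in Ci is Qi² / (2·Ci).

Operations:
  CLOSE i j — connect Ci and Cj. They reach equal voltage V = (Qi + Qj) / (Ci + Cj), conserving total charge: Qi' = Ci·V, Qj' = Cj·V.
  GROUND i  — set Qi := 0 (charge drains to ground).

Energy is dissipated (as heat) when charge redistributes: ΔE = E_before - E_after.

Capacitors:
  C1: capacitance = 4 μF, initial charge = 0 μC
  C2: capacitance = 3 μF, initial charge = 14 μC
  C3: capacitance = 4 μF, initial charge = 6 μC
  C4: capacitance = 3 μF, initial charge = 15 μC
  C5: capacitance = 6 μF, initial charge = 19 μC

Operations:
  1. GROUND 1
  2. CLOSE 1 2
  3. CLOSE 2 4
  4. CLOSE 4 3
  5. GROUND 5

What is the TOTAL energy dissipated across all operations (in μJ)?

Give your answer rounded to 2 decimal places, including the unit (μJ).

Initial: C1(4μF, Q=0μC, V=0.00V), C2(3μF, Q=14μC, V=4.67V), C3(4μF, Q=6μC, V=1.50V), C4(3μF, Q=15μC, V=5.00V), C5(6μF, Q=19μC, V=3.17V)
Op 1: GROUND 1: Q1=0; energy lost=0.000
Op 2: CLOSE 1-2: Q_total=14.00, C_total=7.00, V=2.00; Q1=8.00, Q2=6.00; dissipated=18.667
Op 3: CLOSE 2-4: Q_total=21.00, C_total=6.00, V=3.50; Q2=10.50, Q4=10.50; dissipated=6.750
Op 4: CLOSE 4-3: Q_total=16.50, C_total=7.00, V=2.36; Q4=7.07, Q3=9.43; dissipated=3.429
Op 5: GROUND 5: Q5=0; energy lost=30.083
Total dissipated: 58.929 μJ

Answer: 58.93 μJ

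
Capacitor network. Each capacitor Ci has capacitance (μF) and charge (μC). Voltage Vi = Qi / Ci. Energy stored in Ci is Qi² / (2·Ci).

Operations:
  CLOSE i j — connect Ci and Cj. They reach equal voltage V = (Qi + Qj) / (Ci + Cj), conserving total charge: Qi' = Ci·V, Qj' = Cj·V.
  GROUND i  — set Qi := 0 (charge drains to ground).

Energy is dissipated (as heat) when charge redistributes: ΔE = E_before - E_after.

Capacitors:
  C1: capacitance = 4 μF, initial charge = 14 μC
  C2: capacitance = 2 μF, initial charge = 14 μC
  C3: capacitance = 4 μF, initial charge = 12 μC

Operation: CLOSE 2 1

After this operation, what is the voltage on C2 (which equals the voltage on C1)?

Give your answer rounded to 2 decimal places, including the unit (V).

Answer: 4.67 V

Derivation:
Initial: C1(4μF, Q=14μC, V=3.50V), C2(2μF, Q=14μC, V=7.00V), C3(4μF, Q=12μC, V=3.00V)
Op 1: CLOSE 2-1: Q_total=28.00, C_total=6.00, V=4.67; Q2=9.33, Q1=18.67; dissipated=8.167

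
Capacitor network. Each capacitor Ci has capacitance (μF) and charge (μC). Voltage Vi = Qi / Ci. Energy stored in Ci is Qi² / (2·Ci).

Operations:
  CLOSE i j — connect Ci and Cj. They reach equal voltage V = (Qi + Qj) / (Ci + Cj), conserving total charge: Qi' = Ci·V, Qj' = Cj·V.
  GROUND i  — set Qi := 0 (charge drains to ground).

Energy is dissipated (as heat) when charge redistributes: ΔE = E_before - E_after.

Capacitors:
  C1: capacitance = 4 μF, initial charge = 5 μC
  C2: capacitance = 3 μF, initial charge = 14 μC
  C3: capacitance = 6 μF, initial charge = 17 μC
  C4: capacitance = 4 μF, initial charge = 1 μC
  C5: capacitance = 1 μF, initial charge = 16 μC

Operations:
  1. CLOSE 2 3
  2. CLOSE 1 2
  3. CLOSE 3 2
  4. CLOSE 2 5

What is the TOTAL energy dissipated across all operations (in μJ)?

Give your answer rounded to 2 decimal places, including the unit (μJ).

Initial: C1(4μF, Q=5μC, V=1.25V), C2(3μF, Q=14μC, V=4.67V), C3(6μF, Q=17μC, V=2.83V), C4(4μF, Q=1μC, V=0.25V), C5(1μF, Q=16μC, V=16.00V)
Op 1: CLOSE 2-3: Q_total=31.00, C_total=9.00, V=3.44; Q2=10.33, Q3=20.67; dissipated=3.361
Op 2: CLOSE 1-2: Q_total=15.33, C_total=7.00, V=2.19; Q1=8.76, Q2=6.57; dissipated=4.128
Op 3: CLOSE 3-2: Q_total=27.24, C_total=9.00, V=3.03; Q3=18.16, Q2=9.08; dissipated=1.572
Op 4: CLOSE 2-5: Q_total=25.08, C_total=4.00, V=6.27; Q2=18.81, Q5=6.27; dissipated=63.117
Total dissipated: 72.179 μJ

Answer: 72.18 μJ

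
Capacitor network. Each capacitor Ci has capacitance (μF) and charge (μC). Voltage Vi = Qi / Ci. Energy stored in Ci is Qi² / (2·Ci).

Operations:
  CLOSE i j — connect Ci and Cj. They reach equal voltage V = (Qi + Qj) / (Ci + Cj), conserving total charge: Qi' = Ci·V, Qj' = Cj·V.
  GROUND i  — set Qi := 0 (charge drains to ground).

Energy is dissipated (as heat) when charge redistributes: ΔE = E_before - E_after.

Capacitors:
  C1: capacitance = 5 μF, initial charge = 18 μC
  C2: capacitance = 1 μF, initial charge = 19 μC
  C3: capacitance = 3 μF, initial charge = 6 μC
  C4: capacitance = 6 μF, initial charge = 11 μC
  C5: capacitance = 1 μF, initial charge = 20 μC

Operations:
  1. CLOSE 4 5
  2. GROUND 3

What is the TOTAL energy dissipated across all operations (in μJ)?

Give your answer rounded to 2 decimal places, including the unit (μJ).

Initial: C1(5μF, Q=18μC, V=3.60V), C2(1μF, Q=19μC, V=19.00V), C3(3μF, Q=6μC, V=2.00V), C4(6μF, Q=11μC, V=1.83V), C5(1μF, Q=20μC, V=20.00V)
Op 1: CLOSE 4-5: Q_total=31.00, C_total=7.00, V=4.43; Q4=26.57, Q5=4.43; dissipated=141.440
Op 2: GROUND 3: Q3=0; energy lost=6.000
Total dissipated: 147.440 μJ

Answer: 147.44 μJ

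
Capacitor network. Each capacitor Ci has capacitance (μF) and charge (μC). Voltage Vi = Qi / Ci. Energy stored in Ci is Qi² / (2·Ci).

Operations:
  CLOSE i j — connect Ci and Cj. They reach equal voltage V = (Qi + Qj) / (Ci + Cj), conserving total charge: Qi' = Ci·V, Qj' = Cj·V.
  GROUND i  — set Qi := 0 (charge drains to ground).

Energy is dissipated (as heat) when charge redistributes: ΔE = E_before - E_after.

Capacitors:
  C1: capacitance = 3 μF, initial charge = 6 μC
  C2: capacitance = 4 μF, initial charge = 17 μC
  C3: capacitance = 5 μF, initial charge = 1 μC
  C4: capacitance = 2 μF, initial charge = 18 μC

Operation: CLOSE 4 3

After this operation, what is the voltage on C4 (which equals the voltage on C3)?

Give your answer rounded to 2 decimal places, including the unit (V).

Answer: 2.71 V

Derivation:
Initial: C1(3μF, Q=6μC, V=2.00V), C2(4μF, Q=17μC, V=4.25V), C3(5μF, Q=1μC, V=0.20V), C4(2μF, Q=18μC, V=9.00V)
Op 1: CLOSE 4-3: Q_total=19.00, C_total=7.00, V=2.71; Q4=5.43, Q3=13.57; dissipated=55.314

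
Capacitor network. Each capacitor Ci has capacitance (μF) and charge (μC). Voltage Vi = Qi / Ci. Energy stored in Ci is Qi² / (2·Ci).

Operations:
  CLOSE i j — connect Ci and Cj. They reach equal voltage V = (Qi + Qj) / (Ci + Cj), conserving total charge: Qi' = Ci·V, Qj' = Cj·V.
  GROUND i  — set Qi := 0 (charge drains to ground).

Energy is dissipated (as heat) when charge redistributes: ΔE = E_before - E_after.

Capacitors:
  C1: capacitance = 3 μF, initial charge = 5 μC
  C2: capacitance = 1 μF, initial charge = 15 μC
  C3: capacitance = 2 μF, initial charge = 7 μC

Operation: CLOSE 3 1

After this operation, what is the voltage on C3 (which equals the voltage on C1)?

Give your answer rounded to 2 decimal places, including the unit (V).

Answer: 2.40 V

Derivation:
Initial: C1(3μF, Q=5μC, V=1.67V), C2(1μF, Q=15μC, V=15.00V), C3(2μF, Q=7μC, V=3.50V)
Op 1: CLOSE 3-1: Q_total=12.00, C_total=5.00, V=2.40; Q3=4.80, Q1=7.20; dissipated=2.017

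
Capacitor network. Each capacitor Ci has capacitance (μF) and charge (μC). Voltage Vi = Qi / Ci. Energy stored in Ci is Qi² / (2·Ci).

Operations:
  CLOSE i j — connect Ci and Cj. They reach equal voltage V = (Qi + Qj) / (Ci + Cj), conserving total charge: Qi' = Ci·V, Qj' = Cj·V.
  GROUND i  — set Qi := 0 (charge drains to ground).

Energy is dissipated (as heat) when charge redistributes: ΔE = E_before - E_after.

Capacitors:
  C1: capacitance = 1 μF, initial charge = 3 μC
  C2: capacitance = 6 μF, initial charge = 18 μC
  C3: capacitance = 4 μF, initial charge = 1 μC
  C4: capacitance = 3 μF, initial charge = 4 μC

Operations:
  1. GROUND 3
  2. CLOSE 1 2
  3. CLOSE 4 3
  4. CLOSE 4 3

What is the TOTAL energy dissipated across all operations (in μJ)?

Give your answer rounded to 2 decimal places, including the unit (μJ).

Answer: 1.65 μJ

Derivation:
Initial: C1(1μF, Q=3μC, V=3.00V), C2(6μF, Q=18μC, V=3.00V), C3(4μF, Q=1μC, V=0.25V), C4(3μF, Q=4μC, V=1.33V)
Op 1: GROUND 3: Q3=0; energy lost=0.125
Op 2: CLOSE 1-2: Q_total=21.00, C_total=7.00, V=3.00; Q1=3.00, Q2=18.00; dissipated=0.000
Op 3: CLOSE 4-3: Q_total=4.00, C_total=7.00, V=0.57; Q4=1.71, Q3=2.29; dissipated=1.524
Op 4: CLOSE 4-3: Q_total=4.00, C_total=7.00, V=0.57; Q4=1.71, Q3=2.29; dissipated=0.000
Total dissipated: 1.649 μJ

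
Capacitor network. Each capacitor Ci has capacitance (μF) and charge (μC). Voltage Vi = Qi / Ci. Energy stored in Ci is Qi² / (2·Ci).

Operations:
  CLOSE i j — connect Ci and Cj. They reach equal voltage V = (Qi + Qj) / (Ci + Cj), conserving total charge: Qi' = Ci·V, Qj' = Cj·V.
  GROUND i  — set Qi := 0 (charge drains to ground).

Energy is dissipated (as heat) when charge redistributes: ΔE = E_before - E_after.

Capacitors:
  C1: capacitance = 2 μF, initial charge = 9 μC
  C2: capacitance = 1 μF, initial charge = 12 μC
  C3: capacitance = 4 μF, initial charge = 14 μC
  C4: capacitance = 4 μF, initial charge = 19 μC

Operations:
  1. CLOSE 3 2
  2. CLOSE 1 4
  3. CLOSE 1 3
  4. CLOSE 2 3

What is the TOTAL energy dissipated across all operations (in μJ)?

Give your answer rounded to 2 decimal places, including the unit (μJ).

Answer: 29.14 μJ

Derivation:
Initial: C1(2μF, Q=9μC, V=4.50V), C2(1μF, Q=12μC, V=12.00V), C3(4μF, Q=14μC, V=3.50V), C4(4μF, Q=19μC, V=4.75V)
Op 1: CLOSE 3-2: Q_total=26.00, C_total=5.00, V=5.20; Q3=20.80, Q2=5.20; dissipated=28.900
Op 2: CLOSE 1-4: Q_total=28.00, C_total=6.00, V=4.67; Q1=9.33, Q4=18.67; dissipated=0.042
Op 3: CLOSE 1-3: Q_total=30.13, C_total=6.00, V=5.02; Q1=10.04, Q3=20.09; dissipated=0.190
Op 4: CLOSE 2-3: Q_total=25.29, C_total=5.00, V=5.06; Q2=5.06, Q3=20.23; dissipated=0.013
Total dissipated: 29.144 μJ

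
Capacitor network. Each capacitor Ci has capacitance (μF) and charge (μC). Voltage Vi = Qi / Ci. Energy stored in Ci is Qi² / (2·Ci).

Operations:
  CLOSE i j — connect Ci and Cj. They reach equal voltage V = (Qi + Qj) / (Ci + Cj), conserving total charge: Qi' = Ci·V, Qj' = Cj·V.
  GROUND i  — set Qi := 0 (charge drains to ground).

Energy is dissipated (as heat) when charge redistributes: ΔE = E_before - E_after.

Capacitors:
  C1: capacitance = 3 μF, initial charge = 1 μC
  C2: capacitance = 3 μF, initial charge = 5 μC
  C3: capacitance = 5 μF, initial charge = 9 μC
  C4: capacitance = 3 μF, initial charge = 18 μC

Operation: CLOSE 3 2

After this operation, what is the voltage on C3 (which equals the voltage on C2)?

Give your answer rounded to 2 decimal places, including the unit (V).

Answer: 1.75 V

Derivation:
Initial: C1(3μF, Q=1μC, V=0.33V), C2(3μF, Q=5μC, V=1.67V), C3(5μF, Q=9μC, V=1.80V), C4(3μF, Q=18μC, V=6.00V)
Op 1: CLOSE 3-2: Q_total=14.00, C_total=8.00, V=1.75; Q3=8.75, Q2=5.25; dissipated=0.017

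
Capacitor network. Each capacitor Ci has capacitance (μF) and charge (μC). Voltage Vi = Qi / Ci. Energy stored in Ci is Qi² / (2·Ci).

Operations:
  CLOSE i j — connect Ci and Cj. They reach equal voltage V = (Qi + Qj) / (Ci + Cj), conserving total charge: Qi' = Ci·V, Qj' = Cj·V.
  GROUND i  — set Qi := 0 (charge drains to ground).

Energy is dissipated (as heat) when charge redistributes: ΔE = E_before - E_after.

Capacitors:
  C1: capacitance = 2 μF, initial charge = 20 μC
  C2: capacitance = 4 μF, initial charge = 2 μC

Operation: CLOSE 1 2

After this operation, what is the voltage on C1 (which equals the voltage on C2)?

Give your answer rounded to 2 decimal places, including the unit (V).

Initial: C1(2μF, Q=20μC, V=10.00V), C2(4μF, Q=2μC, V=0.50V)
Op 1: CLOSE 1-2: Q_total=22.00, C_total=6.00, V=3.67; Q1=7.33, Q2=14.67; dissipated=60.167

Answer: 3.67 V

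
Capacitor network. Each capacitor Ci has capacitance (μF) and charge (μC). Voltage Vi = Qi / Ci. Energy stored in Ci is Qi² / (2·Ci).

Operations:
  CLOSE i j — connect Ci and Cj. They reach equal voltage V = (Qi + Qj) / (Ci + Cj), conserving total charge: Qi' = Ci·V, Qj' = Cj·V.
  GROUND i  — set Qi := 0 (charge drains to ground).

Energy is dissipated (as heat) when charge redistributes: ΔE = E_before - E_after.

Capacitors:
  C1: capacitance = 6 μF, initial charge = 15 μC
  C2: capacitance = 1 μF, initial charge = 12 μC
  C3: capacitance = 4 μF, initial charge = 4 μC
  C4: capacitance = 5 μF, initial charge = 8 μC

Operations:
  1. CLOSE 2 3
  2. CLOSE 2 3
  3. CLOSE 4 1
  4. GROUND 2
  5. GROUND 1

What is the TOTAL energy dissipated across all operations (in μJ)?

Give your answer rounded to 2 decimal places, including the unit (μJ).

Initial: C1(6μF, Q=15μC, V=2.50V), C2(1μF, Q=12μC, V=12.00V), C3(4μF, Q=4μC, V=1.00V), C4(5μF, Q=8μC, V=1.60V)
Op 1: CLOSE 2-3: Q_total=16.00, C_total=5.00, V=3.20; Q2=3.20, Q3=12.80; dissipated=48.400
Op 2: CLOSE 2-3: Q_total=16.00, C_total=5.00, V=3.20; Q2=3.20, Q3=12.80; dissipated=0.000
Op 3: CLOSE 4-1: Q_total=23.00, C_total=11.00, V=2.09; Q4=10.45, Q1=12.55; dissipated=1.105
Op 4: GROUND 2: Q2=0; energy lost=5.120
Op 5: GROUND 1: Q1=0; energy lost=13.116
Total dissipated: 67.740 μJ

Answer: 67.74 μJ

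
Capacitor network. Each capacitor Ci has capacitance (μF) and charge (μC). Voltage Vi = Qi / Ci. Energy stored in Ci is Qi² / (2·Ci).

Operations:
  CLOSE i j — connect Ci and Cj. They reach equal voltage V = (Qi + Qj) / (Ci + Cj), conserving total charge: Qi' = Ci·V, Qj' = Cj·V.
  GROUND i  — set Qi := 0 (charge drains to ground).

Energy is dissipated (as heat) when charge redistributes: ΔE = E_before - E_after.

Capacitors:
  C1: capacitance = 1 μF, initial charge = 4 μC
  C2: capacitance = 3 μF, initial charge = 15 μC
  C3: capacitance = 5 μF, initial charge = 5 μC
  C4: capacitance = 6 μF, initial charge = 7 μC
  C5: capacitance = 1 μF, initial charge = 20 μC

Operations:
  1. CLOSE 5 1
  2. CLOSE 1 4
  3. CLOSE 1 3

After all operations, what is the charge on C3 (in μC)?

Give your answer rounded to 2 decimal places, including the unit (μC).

Answer: 6.43 μC

Derivation:
Initial: C1(1μF, Q=4μC, V=4.00V), C2(3μF, Q=15μC, V=5.00V), C3(5μF, Q=5μC, V=1.00V), C4(6μF, Q=7μC, V=1.17V), C5(1μF, Q=20μC, V=20.00V)
Op 1: CLOSE 5-1: Q_total=24.00, C_total=2.00, V=12.00; Q5=12.00, Q1=12.00; dissipated=64.000
Op 2: CLOSE 1-4: Q_total=19.00, C_total=7.00, V=2.71; Q1=2.71, Q4=16.29; dissipated=50.298
Op 3: CLOSE 1-3: Q_total=7.71, C_total=6.00, V=1.29; Q1=1.29, Q3=6.43; dissipated=1.224
Final charges: Q1=1.29, Q2=15.00, Q3=6.43, Q4=16.29, Q5=12.00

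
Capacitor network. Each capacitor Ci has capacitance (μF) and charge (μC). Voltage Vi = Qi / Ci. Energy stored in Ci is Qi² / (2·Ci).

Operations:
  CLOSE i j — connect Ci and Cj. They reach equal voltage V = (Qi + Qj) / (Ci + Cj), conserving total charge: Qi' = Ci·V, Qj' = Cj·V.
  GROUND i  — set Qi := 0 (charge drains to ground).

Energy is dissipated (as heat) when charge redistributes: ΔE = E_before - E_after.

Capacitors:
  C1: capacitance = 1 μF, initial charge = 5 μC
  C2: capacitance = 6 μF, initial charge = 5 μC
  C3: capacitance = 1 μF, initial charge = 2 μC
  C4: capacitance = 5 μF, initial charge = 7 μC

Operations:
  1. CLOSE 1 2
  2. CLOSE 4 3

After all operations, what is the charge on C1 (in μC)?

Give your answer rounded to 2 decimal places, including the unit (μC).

Initial: C1(1μF, Q=5μC, V=5.00V), C2(6μF, Q=5μC, V=0.83V), C3(1μF, Q=2μC, V=2.00V), C4(5μF, Q=7μC, V=1.40V)
Op 1: CLOSE 1-2: Q_total=10.00, C_total=7.00, V=1.43; Q1=1.43, Q2=8.57; dissipated=7.440
Op 2: CLOSE 4-3: Q_total=9.00, C_total=6.00, V=1.50; Q4=7.50, Q3=1.50; dissipated=0.150
Final charges: Q1=1.43, Q2=8.57, Q3=1.50, Q4=7.50

Answer: 1.43 μC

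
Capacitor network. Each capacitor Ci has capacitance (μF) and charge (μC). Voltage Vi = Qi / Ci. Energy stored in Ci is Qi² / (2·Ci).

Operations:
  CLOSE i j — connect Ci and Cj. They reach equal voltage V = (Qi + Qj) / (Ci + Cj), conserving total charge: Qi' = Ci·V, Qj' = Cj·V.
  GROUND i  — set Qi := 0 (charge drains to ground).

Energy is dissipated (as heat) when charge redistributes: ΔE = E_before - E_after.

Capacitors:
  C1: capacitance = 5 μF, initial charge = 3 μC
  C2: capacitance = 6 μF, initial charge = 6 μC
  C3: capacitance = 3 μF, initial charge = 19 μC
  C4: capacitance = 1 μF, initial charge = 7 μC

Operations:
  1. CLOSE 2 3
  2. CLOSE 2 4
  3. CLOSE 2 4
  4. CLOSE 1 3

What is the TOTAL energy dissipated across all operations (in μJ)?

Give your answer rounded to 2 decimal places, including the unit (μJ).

Initial: C1(5μF, Q=3μC, V=0.60V), C2(6μF, Q=6μC, V=1.00V), C3(3μF, Q=19μC, V=6.33V), C4(1μF, Q=7μC, V=7.00V)
Op 1: CLOSE 2-3: Q_total=25.00, C_total=9.00, V=2.78; Q2=16.67, Q3=8.33; dissipated=28.444
Op 2: CLOSE 2-4: Q_total=23.67, C_total=7.00, V=3.38; Q2=20.29, Q4=3.38; dissipated=7.640
Op 3: CLOSE 2-4: Q_total=23.67, C_total=7.00, V=3.38; Q2=20.29, Q4=3.38; dissipated=0.000
Op 4: CLOSE 1-3: Q_total=11.33, C_total=8.00, V=1.42; Q1=7.08, Q3=4.25; dissipated=4.446
Total dissipated: 40.531 μJ

Answer: 40.53 μJ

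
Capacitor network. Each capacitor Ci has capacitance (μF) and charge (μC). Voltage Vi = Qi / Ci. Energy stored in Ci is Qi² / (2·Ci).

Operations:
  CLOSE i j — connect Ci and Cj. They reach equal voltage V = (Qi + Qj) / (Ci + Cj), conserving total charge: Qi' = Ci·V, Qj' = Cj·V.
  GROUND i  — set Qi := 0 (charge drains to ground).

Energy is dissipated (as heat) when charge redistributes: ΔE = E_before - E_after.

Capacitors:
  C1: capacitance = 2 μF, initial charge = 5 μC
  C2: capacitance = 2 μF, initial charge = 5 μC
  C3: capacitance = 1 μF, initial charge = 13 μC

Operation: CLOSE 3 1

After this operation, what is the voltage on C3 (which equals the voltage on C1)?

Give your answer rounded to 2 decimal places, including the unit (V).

Initial: C1(2μF, Q=5μC, V=2.50V), C2(2μF, Q=5μC, V=2.50V), C3(1μF, Q=13μC, V=13.00V)
Op 1: CLOSE 3-1: Q_total=18.00, C_total=3.00, V=6.00; Q3=6.00, Q1=12.00; dissipated=36.750

Answer: 6.00 V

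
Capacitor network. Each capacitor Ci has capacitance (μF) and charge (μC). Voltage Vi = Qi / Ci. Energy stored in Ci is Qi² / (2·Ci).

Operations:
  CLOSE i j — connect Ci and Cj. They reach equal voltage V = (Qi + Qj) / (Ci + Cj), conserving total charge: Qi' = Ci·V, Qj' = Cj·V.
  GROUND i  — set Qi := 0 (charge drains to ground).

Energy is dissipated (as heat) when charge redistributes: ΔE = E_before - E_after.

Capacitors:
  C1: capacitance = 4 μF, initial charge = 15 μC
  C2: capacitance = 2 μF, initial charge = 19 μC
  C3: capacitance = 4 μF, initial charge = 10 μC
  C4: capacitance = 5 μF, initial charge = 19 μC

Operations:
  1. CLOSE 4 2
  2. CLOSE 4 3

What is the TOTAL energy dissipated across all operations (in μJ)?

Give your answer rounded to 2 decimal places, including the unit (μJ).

Initial: C1(4μF, Q=15μC, V=3.75V), C2(2μF, Q=19μC, V=9.50V), C3(4μF, Q=10μC, V=2.50V), C4(5μF, Q=19μC, V=3.80V)
Op 1: CLOSE 4-2: Q_total=38.00, C_total=7.00, V=5.43; Q4=27.14, Q2=10.86; dissipated=23.207
Op 2: CLOSE 4-3: Q_total=37.14, C_total=9.00, V=4.13; Q4=20.63, Q3=16.51; dissipated=9.529
Total dissipated: 32.737 μJ

Answer: 32.74 μJ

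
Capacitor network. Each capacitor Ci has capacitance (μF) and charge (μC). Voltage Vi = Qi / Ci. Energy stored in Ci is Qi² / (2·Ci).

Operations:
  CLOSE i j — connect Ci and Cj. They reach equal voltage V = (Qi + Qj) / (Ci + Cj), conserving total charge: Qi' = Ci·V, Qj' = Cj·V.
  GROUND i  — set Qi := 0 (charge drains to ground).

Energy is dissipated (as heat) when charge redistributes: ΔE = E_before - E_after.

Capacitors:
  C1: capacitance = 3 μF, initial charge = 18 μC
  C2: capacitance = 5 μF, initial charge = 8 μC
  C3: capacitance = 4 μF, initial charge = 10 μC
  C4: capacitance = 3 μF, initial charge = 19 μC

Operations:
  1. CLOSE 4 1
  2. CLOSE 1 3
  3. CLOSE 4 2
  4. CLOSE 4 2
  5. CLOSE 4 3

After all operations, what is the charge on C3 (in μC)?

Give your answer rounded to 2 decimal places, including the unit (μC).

Answer: 14.98 μC

Derivation:
Initial: C1(3μF, Q=18μC, V=6.00V), C2(5μF, Q=8μC, V=1.60V), C3(4μF, Q=10μC, V=2.50V), C4(3μF, Q=19μC, V=6.33V)
Op 1: CLOSE 4-1: Q_total=37.00, C_total=6.00, V=6.17; Q4=18.50, Q1=18.50; dissipated=0.083
Op 2: CLOSE 1-3: Q_total=28.50, C_total=7.00, V=4.07; Q1=12.21, Q3=16.29; dissipated=11.524
Op 3: CLOSE 4-2: Q_total=26.50, C_total=8.00, V=3.31; Q4=9.94, Q2=16.56; dissipated=19.551
Op 4: CLOSE 4-2: Q_total=26.50, C_total=8.00, V=3.31; Q4=9.94, Q2=16.56; dissipated=0.000
Op 5: CLOSE 4-3: Q_total=26.22, C_total=7.00, V=3.75; Q4=11.24, Q3=14.98; dissipated=0.494
Final charges: Q1=12.21, Q2=16.56, Q3=14.98, Q4=11.24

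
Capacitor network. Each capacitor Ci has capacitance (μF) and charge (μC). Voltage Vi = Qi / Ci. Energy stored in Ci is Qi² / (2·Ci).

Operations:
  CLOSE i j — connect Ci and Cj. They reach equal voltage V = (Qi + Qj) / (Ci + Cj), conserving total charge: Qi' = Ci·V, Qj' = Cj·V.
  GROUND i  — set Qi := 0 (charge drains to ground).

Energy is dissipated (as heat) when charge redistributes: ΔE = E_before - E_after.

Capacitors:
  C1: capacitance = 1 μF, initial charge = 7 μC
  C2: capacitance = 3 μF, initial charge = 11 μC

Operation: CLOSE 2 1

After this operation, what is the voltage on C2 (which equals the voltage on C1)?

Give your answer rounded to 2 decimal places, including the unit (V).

Answer: 4.50 V

Derivation:
Initial: C1(1μF, Q=7μC, V=7.00V), C2(3μF, Q=11μC, V=3.67V)
Op 1: CLOSE 2-1: Q_total=18.00, C_total=4.00, V=4.50; Q2=13.50, Q1=4.50; dissipated=4.167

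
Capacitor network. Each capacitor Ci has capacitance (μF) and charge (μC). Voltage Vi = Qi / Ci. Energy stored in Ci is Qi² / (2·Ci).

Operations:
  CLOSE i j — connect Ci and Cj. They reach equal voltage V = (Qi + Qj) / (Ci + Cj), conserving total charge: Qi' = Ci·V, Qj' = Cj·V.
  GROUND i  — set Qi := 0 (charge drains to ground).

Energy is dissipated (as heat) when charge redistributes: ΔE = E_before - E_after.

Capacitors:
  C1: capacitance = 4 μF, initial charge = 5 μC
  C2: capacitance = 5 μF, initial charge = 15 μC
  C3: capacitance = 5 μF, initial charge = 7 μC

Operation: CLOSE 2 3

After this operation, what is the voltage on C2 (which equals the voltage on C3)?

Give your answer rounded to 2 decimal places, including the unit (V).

Initial: C1(4μF, Q=5μC, V=1.25V), C2(5μF, Q=15μC, V=3.00V), C3(5μF, Q=7μC, V=1.40V)
Op 1: CLOSE 2-3: Q_total=22.00, C_total=10.00, V=2.20; Q2=11.00, Q3=11.00; dissipated=3.200

Answer: 2.20 V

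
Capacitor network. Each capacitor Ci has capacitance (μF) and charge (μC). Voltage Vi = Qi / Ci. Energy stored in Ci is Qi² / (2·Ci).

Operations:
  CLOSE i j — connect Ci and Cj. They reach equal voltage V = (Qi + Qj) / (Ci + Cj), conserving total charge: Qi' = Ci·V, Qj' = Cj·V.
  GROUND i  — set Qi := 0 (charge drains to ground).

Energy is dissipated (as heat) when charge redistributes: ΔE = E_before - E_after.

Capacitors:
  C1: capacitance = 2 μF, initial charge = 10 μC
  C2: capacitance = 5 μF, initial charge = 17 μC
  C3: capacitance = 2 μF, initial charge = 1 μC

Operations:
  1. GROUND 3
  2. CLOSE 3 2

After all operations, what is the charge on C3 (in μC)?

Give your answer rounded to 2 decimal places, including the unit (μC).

Answer: 4.86 μC

Derivation:
Initial: C1(2μF, Q=10μC, V=5.00V), C2(5μF, Q=17μC, V=3.40V), C3(2μF, Q=1μC, V=0.50V)
Op 1: GROUND 3: Q3=0; energy lost=0.250
Op 2: CLOSE 3-2: Q_total=17.00, C_total=7.00, V=2.43; Q3=4.86, Q2=12.14; dissipated=8.257
Final charges: Q1=10.00, Q2=12.14, Q3=4.86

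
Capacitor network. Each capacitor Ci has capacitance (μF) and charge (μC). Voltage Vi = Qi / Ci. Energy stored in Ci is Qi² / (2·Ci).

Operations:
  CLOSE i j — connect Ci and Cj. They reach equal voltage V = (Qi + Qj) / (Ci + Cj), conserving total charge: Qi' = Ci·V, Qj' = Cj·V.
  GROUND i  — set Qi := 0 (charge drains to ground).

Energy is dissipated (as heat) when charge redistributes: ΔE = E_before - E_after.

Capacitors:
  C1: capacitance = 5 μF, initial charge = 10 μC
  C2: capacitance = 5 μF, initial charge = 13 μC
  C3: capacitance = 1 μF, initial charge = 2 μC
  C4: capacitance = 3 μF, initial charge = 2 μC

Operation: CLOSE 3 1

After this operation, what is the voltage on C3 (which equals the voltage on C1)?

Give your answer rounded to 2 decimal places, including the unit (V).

Initial: C1(5μF, Q=10μC, V=2.00V), C2(5μF, Q=13μC, V=2.60V), C3(1μF, Q=2μC, V=2.00V), C4(3μF, Q=2μC, V=0.67V)
Op 1: CLOSE 3-1: Q_total=12.00, C_total=6.00, V=2.00; Q3=2.00, Q1=10.00; dissipated=0.000

Answer: 2.00 V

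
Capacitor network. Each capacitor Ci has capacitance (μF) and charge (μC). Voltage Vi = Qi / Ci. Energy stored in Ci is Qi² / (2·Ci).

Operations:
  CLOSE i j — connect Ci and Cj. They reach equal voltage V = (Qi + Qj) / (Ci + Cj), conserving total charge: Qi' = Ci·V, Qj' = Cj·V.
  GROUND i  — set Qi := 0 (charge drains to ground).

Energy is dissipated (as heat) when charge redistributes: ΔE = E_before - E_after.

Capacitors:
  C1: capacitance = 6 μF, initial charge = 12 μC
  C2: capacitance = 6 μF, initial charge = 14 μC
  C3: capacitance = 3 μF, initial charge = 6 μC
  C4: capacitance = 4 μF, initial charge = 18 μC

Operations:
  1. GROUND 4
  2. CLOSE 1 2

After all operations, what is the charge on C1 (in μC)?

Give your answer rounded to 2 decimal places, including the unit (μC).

Initial: C1(6μF, Q=12μC, V=2.00V), C2(6μF, Q=14μC, V=2.33V), C3(3μF, Q=6μC, V=2.00V), C4(4μF, Q=18μC, V=4.50V)
Op 1: GROUND 4: Q4=0; energy lost=40.500
Op 2: CLOSE 1-2: Q_total=26.00, C_total=12.00, V=2.17; Q1=13.00, Q2=13.00; dissipated=0.167
Final charges: Q1=13.00, Q2=13.00, Q3=6.00, Q4=0.00

Answer: 13.00 μC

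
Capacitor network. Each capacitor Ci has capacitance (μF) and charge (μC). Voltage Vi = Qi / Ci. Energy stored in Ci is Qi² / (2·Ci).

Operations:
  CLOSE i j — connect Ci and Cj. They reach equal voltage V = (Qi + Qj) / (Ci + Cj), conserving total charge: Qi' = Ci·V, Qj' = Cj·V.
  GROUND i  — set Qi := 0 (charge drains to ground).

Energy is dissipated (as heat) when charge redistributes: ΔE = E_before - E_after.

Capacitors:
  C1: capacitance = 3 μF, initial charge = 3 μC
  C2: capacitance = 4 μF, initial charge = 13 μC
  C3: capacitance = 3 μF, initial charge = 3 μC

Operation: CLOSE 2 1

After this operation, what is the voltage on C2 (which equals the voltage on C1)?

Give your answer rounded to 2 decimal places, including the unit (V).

Answer: 2.29 V

Derivation:
Initial: C1(3μF, Q=3μC, V=1.00V), C2(4μF, Q=13μC, V=3.25V), C3(3μF, Q=3μC, V=1.00V)
Op 1: CLOSE 2-1: Q_total=16.00, C_total=7.00, V=2.29; Q2=9.14, Q1=6.86; dissipated=4.339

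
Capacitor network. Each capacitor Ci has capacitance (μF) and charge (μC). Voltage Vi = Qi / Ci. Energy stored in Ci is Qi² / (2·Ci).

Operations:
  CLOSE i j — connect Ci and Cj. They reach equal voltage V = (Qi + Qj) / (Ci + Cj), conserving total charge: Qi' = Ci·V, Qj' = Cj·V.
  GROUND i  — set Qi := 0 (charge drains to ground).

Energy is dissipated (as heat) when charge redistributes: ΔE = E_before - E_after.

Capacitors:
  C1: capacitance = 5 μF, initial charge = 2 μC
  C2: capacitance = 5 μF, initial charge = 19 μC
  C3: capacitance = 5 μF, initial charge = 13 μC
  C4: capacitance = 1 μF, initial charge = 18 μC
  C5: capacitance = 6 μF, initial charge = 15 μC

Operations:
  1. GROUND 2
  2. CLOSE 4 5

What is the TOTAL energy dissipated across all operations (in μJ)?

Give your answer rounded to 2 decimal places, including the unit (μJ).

Initial: C1(5μF, Q=2μC, V=0.40V), C2(5μF, Q=19μC, V=3.80V), C3(5μF, Q=13μC, V=2.60V), C4(1μF, Q=18μC, V=18.00V), C5(6μF, Q=15μC, V=2.50V)
Op 1: GROUND 2: Q2=0; energy lost=36.100
Op 2: CLOSE 4-5: Q_total=33.00, C_total=7.00, V=4.71; Q4=4.71, Q5=28.29; dissipated=102.964
Total dissipated: 139.064 μJ

Answer: 139.06 μJ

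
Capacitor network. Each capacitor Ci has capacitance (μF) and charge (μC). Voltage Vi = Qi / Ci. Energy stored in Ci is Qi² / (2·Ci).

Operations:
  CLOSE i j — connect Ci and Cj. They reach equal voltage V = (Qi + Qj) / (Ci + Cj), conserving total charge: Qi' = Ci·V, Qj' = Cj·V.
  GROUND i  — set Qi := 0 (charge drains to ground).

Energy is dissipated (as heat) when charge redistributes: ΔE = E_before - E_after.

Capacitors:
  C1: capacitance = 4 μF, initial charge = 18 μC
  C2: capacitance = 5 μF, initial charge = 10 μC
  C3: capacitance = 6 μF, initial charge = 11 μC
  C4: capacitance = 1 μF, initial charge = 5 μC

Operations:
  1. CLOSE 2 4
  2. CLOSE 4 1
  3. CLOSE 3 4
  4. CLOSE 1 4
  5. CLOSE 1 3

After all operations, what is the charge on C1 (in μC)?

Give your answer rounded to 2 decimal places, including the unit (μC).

Answer: 11.12 μC

Derivation:
Initial: C1(4μF, Q=18μC, V=4.50V), C2(5μF, Q=10μC, V=2.00V), C3(6μF, Q=11μC, V=1.83V), C4(1μF, Q=5μC, V=5.00V)
Op 1: CLOSE 2-4: Q_total=15.00, C_total=6.00, V=2.50; Q2=12.50, Q4=2.50; dissipated=3.750
Op 2: CLOSE 4-1: Q_total=20.50, C_total=5.00, V=4.10; Q4=4.10, Q1=16.40; dissipated=1.600
Op 3: CLOSE 3-4: Q_total=15.10, C_total=7.00, V=2.16; Q3=12.94, Q4=2.16; dissipated=2.202
Op 4: CLOSE 1-4: Q_total=18.56, C_total=5.00, V=3.71; Q1=14.85, Q4=3.71; dissipated=1.510
Op 5: CLOSE 1-3: Q_total=27.79, C_total=10.00, V=2.78; Q1=11.12, Q3=16.67; dissipated=2.899
Final charges: Q1=11.12, Q2=12.50, Q3=16.67, Q4=3.71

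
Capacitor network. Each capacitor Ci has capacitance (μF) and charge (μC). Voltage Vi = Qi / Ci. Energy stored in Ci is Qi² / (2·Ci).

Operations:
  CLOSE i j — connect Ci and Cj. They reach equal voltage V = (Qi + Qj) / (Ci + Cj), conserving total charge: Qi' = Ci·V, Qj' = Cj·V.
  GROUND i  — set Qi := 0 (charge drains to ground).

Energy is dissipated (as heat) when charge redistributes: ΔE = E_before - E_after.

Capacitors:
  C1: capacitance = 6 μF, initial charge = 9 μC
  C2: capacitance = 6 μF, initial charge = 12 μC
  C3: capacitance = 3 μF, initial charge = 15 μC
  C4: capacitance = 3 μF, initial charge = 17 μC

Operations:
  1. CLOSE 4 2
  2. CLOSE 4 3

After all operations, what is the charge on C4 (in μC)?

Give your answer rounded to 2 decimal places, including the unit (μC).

Answer: 12.33 μC

Derivation:
Initial: C1(6μF, Q=9μC, V=1.50V), C2(6μF, Q=12μC, V=2.00V), C3(3μF, Q=15μC, V=5.00V), C4(3μF, Q=17μC, V=5.67V)
Op 1: CLOSE 4-2: Q_total=29.00, C_total=9.00, V=3.22; Q4=9.67, Q2=19.33; dissipated=13.444
Op 2: CLOSE 4-3: Q_total=24.67, C_total=6.00, V=4.11; Q4=12.33, Q3=12.33; dissipated=2.370
Final charges: Q1=9.00, Q2=19.33, Q3=12.33, Q4=12.33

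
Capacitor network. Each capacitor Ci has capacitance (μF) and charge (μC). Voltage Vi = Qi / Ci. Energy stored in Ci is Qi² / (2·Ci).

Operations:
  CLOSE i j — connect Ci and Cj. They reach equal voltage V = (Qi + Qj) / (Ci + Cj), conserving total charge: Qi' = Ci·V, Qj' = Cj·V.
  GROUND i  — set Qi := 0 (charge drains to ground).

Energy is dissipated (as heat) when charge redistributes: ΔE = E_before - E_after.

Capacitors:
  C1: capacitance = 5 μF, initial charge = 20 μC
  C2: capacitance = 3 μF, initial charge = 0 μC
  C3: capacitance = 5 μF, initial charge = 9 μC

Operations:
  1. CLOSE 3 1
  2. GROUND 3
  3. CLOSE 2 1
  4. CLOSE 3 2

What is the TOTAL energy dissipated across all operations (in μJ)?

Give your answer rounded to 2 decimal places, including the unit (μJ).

Initial: C1(5μF, Q=20μC, V=4.00V), C2(3μF, Q=0μC, V=0.00V), C3(5μF, Q=9μC, V=1.80V)
Op 1: CLOSE 3-1: Q_total=29.00, C_total=10.00, V=2.90; Q3=14.50, Q1=14.50; dissipated=6.050
Op 2: GROUND 3: Q3=0; energy lost=21.025
Op 3: CLOSE 2-1: Q_total=14.50, C_total=8.00, V=1.81; Q2=5.44, Q1=9.06; dissipated=7.884
Op 4: CLOSE 3-2: Q_total=5.44, C_total=8.00, V=0.68; Q3=3.40, Q2=2.04; dissipated=3.080
Total dissipated: 38.039 μJ

Answer: 38.04 μJ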